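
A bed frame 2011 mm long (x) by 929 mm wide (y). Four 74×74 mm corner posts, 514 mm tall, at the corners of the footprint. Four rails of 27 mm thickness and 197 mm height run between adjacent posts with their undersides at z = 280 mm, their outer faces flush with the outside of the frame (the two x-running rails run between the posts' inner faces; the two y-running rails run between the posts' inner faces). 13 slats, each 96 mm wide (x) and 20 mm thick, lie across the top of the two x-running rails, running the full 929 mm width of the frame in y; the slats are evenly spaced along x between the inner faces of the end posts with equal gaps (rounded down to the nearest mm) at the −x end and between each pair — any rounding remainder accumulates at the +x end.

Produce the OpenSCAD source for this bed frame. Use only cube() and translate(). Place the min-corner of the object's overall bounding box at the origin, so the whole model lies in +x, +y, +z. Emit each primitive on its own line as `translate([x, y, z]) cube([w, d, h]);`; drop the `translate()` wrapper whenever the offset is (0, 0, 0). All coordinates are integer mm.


// slat z = rail_z + rail_h = 280 + 197 = 477
// slat gap = ⌊(1863 − 13·96) / 14⌋ = 43
cube([74, 74, 514]);
translate([0, 855, 0]) cube([74, 74, 514]);
translate([1937, 0, 0]) cube([74, 74, 514]);
translate([1937, 855, 0]) cube([74, 74, 514]);
translate([74, 0, 280]) cube([1863, 27, 197]);
translate([74, 902, 280]) cube([1863, 27, 197]);
translate([0, 74, 280]) cube([27, 781, 197]);
translate([1984, 74, 280]) cube([27, 781, 197]);
translate([117, 0, 477]) cube([96, 929, 20]);
translate([256, 0, 477]) cube([96, 929, 20]);
translate([395, 0, 477]) cube([96, 929, 20]);
translate([534, 0, 477]) cube([96, 929, 20]);
translate([673, 0, 477]) cube([96, 929, 20]);
translate([812, 0, 477]) cube([96, 929, 20]);
translate([951, 0, 477]) cube([96, 929, 20]);
translate([1090, 0, 477]) cube([96, 929, 20]);
translate([1229, 0, 477]) cube([96, 929, 20]);
translate([1368, 0, 477]) cube([96, 929, 20]);
translate([1507, 0, 477]) cube([96, 929, 20]);
translate([1646, 0, 477]) cube([96, 929, 20]);
translate([1785, 0, 477]) cube([96, 929, 20]);


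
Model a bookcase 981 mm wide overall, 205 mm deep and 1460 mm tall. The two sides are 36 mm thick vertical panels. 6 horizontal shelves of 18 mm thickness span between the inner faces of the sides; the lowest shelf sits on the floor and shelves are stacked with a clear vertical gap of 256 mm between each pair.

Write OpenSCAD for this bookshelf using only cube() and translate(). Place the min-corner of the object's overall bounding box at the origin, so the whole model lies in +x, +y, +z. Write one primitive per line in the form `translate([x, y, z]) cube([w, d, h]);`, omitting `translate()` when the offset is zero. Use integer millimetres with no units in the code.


cube([36, 205, 1460]);
translate([945, 0, 0]) cube([36, 205, 1460]);
translate([36, 0, 0]) cube([909, 205, 18]);
translate([36, 0, 274]) cube([909, 205, 18]);
translate([36, 0, 548]) cube([909, 205, 18]);
translate([36, 0, 822]) cube([909, 205, 18]);
translate([36, 0, 1096]) cube([909, 205, 18]);
translate([36, 0, 1370]) cube([909, 205, 18]);


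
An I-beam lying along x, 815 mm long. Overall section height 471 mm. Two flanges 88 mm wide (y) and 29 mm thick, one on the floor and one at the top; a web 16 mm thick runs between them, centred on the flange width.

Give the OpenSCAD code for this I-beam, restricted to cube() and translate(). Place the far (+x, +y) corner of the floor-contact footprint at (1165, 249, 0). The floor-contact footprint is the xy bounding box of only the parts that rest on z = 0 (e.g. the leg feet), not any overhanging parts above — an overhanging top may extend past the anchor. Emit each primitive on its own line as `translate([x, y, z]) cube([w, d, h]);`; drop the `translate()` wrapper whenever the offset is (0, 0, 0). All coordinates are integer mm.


translate([350, 161, 0]) cube([815, 88, 29]);
translate([350, 197, 29]) cube([815, 16, 413]);
translate([350, 161, 442]) cube([815, 88, 29]);


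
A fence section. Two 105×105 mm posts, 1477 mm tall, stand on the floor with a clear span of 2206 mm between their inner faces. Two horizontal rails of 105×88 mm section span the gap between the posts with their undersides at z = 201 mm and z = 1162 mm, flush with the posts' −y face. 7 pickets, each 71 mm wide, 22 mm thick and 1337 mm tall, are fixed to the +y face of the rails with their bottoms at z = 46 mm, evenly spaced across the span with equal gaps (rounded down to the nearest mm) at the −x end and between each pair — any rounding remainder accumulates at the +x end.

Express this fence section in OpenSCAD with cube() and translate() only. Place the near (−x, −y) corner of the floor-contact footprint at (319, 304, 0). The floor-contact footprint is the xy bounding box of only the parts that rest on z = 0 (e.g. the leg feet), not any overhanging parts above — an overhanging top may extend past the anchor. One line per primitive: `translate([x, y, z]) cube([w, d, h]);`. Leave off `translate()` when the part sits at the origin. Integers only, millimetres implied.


translate([319, 304, 0]) cube([105, 105, 1477]);
translate([2630, 304, 0]) cube([105, 105, 1477]);
translate([424, 304, 201]) cube([2206, 105, 88]);
translate([424, 304, 1162]) cube([2206, 105, 88]);
translate([637, 409, 46]) cube([71, 22, 1337]);
translate([921, 409, 46]) cube([71, 22, 1337]);
translate([1205, 409, 46]) cube([71, 22, 1337]);
translate([1489, 409, 46]) cube([71, 22, 1337]);
translate([1773, 409, 46]) cube([71, 22, 1337]);
translate([2057, 409, 46]) cube([71, 22, 1337]);
translate([2341, 409, 46]) cube([71, 22, 1337]);


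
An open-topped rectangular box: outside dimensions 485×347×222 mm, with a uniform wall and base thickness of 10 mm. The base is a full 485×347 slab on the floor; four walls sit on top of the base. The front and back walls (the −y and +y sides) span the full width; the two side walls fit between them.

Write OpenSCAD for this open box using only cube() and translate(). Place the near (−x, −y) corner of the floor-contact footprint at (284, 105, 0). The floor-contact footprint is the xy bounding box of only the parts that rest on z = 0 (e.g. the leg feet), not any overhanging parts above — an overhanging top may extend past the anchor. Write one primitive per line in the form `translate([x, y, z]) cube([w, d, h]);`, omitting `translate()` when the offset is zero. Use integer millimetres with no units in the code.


translate([284, 105, 0]) cube([485, 347, 10]);
translate([284, 105, 10]) cube([485, 10, 212]);
translate([284, 442, 10]) cube([485, 10, 212]);
translate([284, 115, 10]) cube([10, 327, 212]);
translate([759, 115, 10]) cube([10, 327, 212]);


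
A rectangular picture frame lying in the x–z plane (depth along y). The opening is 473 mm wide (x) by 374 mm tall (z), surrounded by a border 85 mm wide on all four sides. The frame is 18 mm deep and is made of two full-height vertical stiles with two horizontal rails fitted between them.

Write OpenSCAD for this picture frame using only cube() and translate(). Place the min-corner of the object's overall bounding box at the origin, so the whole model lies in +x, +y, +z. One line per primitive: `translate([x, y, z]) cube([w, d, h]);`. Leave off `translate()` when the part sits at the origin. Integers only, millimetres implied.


cube([85, 18, 544]);
translate([558, 0, 0]) cube([85, 18, 544]);
translate([85, 0, 0]) cube([473, 18, 85]);
translate([85, 0, 459]) cube([473, 18, 85]);


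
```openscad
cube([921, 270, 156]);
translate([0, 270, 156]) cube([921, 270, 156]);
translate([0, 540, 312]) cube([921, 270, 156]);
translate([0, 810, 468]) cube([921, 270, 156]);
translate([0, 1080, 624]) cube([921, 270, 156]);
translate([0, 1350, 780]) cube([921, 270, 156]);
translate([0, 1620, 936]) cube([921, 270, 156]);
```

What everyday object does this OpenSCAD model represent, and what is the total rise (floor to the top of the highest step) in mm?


A staircase. The total rise is 1092 mm.

7 identical blocks, each offset up and back from the previous — a staircase. Each step is 156 mm tall and there are 7 of them, so the total rise is 7 × 156 = 1092 mm.


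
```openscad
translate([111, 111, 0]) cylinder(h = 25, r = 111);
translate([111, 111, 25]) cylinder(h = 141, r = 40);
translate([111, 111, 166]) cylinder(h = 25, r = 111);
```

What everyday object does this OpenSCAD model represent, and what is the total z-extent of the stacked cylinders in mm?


A spool. The overall height is 191 mm.

Three coaxial cylinders, large–small–large — a spool. Two 25 mm flanges and a 141 mm core give 25 + 141 + 25 = 191 mm.


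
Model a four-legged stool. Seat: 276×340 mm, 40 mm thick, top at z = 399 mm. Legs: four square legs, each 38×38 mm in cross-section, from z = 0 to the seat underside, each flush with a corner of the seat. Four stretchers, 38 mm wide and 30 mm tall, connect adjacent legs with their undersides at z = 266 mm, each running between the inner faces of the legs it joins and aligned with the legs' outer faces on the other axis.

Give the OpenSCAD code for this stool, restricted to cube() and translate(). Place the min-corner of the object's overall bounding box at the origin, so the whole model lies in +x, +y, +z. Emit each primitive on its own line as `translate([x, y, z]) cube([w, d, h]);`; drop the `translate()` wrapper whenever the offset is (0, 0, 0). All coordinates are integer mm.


translate([0, 0, 359]) cube([276, 340, 40]);
cube([38, 38, 359]);
translate([238, 0, 0]) cube([38, 38, 359]);
translate([0, 302, 0]) cube([38, 38, 359]);
translate([238, 302, 0]) cube([38, 38, 359]);
translate([38, 0, 266]) cube([200, 38, 30]);
translate([38, 302, 266]) cube([200, 38, 30]);
translate([0, 38, 266]) cube([38, 264, 30]);
translate([238, 38, 266]) cube([38, 264, 30]);


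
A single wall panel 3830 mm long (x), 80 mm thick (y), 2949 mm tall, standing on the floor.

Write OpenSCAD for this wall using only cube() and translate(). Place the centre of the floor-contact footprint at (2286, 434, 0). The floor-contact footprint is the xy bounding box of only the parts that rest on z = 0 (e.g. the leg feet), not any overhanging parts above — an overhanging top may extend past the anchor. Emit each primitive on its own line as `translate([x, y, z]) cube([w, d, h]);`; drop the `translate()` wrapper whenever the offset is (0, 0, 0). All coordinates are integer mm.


translate([371, 394, 0]) cube([3830, 80, 2949]);


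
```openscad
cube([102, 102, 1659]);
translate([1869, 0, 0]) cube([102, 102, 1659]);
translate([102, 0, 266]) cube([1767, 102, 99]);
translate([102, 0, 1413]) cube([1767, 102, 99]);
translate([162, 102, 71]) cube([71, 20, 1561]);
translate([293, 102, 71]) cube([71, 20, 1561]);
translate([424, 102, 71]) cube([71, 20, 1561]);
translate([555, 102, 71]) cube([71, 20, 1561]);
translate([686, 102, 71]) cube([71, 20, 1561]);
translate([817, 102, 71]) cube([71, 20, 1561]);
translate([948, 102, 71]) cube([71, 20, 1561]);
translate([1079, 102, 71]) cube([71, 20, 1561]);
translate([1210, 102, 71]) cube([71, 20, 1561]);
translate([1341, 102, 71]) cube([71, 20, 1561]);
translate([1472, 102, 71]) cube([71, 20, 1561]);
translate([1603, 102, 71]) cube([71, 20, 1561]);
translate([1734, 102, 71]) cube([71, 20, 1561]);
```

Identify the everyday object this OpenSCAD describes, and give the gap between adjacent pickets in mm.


A fence section. The picket gap is 60 mm.

Two posts, two rails, 13 pickets — a fence section. Span 1767 mm holds 13 pickets of 71 mm with 14 equal gaps: ⌊(1767 − 13·71) / 14⌋ = 60 mm.


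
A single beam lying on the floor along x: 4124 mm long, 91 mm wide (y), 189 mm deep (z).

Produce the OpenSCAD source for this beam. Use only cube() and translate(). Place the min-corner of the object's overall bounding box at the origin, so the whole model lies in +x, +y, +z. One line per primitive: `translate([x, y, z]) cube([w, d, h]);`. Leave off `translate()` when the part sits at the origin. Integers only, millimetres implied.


cube([4124, 91, 189]);


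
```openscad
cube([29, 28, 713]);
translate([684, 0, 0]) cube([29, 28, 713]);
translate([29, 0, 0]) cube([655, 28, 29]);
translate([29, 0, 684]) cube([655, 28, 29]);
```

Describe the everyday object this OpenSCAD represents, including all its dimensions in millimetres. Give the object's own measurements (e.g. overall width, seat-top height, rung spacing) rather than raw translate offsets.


A rectangular picture frame lying in the x–z plane (depth along y). The opening is 655 mm wide (x) by 655 mm tall (z), surrounded by a border 29 mm wide on all four sides. The frame is 28 mm deep and is made of two full-height vertical stiles with two horizontal rails fitted between them.


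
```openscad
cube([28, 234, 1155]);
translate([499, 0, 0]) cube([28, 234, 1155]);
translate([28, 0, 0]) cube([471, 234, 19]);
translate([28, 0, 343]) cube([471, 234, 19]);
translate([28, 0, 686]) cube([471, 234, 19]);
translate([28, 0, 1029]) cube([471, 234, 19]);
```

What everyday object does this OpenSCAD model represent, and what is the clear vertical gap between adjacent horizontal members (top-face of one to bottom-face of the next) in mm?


A bookshelf. The clear shelf gap is 324 mm.

Two tall side panels with 4 horizontal boards between them — a bookshelf. The first two shelf undersides are at z = 0 and z = 343; with shelf thickness 19, the clear gap is 343 − 0 − 19 = 324 mm.


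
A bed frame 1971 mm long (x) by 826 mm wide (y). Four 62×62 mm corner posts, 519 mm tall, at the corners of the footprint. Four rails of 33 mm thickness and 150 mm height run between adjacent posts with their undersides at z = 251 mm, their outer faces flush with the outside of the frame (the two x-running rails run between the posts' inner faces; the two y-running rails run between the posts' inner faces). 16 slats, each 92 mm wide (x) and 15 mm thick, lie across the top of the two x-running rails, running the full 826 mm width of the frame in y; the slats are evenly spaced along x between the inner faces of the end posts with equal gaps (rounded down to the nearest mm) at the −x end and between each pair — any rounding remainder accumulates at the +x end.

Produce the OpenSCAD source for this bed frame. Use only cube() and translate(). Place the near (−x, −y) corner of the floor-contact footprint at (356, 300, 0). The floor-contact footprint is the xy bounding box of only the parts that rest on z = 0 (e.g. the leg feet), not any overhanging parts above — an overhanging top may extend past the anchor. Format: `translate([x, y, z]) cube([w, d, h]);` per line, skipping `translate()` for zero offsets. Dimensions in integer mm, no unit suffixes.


// slat z = rail_z + rail_h = 251 + 150 = 401
// slat gap = ⌊(1847 − 16·92) / 17⌋ = 22
translate([356, 300, 0]) cube([62, 62, 519]);
translate([356, 1064, 0]) cube([62, 62, 519]);
translate([2265, 300, 0]) cube([62, 62, 519]);
translate([2265, 1064, 0]) cube([62, 62, 519]);
translate([418, 300, 251]) cube([1847, 33, 150]);
translate([418, 1093, 251]) cube([1847, 33, 150]);
translate([356, 362, 251]) cube([33, 702, 150]);
translate([2294, 362, 251]) cube([33, 702, 150]);
translate([440, 300, 401]) cube([92, 826, 15]);
translate([554, 300, 401]) cube([92, 826, 15]);
translate([668, 300, 401]) cube([92, 826, 15]);
translate([782, 300, 401]) cube([92, 826, 15]);
translate([896, 300, 401]) cube([92, 826, 15]);
translate([1010, 300, 401]) cube([92, 826, 15]);
translate([1124, 300, 401]) cube([92, 826, 15]);
translate([1238, 300, 401]) cube([92, 826, 15]);
translate([1352, 300, 401]) cube([92, 826, 15]);
translate([1466, 300, 401]) cube([92, 826, 15]);
translate([1580, 300, 401]) cube([92, 826, 15]);
translate([1694, 300, 401]) cube([92, 826, 15]);
translate([1808, 300, 401]) cube([92, 826, 15]);
translate([1922, 300, 401]) cube([92, 826, 15]);
translate([2036, 300, 401]) cube([92, 826, 15]);
translate([2150, 300, 401]) cube([92, 826, 15]);


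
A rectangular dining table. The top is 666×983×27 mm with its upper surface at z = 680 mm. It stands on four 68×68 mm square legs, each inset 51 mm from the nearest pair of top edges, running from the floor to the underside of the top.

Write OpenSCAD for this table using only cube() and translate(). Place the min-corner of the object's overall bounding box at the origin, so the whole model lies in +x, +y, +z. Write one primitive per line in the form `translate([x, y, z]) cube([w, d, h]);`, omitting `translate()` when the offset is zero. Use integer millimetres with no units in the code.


// leg_h = 680 - 27 = 653
translate([0, 0, 653]) cube([666, 983, 27]);
translate([51, 51, 0]) cube([68, 68, 653]);
translate([547, 51, 0]) cube([68, 68, 653]);
translate([51, 864, 0]) cube([68, 68, 653]);
translate([547, 864, 0]) cube([68, 68, 653]);


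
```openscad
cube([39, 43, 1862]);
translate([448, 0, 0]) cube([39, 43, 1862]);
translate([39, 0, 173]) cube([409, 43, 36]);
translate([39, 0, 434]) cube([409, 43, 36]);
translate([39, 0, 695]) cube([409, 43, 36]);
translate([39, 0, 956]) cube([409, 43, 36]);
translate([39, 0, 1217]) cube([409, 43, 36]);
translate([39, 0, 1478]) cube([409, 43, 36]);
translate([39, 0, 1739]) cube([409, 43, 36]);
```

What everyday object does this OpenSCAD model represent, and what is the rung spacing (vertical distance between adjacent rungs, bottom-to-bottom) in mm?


A ladder. The rung spacing is 261 mm.

Two tall 39×43 posts with 7 short bars between them — a ladder. Adjacent rungs sit at z = 173 and z = 434, so the spacing is 434 − 173 = 261 mm.


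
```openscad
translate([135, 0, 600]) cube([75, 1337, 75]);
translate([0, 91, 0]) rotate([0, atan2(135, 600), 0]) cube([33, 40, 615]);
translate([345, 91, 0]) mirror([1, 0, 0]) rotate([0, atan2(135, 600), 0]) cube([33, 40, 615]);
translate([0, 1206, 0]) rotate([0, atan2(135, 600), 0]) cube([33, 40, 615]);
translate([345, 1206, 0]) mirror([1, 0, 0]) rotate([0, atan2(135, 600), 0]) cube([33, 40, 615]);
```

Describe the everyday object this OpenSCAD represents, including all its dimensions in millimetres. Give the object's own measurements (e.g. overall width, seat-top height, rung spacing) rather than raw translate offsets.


A sawhorse. A 75×1337×75 mm beam (x, y, z) sits on two A-frame leg pairs. Each pair is two raked legs of 33×40 mm section (40 mm along y) splaying symmetrically in x. Each leg rises 600 mm vertically over 135 mm of horizontal reach and is 615 mm long along its own axis. Every leg's outer bottom edge rests on the floor and its outer top edge meets a bottom edge of the beam — the left legs (tilting toward +x) meet the beam's −x bottom edge, the right legs (their mirror images, tilting toward −x) meet its +x bottom edge — so the leg tops tuck under the beam, the beam's underside is 600 mm above the floor, and the feet are 345 mm apart outside-to-outside with the beam centred between them. The two leg pairs are set in 91 mm from either end of the beam.


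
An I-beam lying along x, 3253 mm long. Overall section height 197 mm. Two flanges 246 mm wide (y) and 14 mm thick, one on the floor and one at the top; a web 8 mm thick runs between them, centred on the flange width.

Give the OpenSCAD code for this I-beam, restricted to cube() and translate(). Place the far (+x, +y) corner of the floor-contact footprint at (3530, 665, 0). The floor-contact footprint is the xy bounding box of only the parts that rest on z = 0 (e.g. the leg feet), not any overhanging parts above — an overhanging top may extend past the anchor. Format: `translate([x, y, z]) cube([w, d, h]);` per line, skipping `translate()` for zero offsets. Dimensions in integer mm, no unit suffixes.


translate([277, 419, 0]) cube([3253, 246, 14]);
translate([277, 538, 14]) cube([3253, 8, 169]);
translate([277, 419, 183]) cube([3253, 246, 14]);


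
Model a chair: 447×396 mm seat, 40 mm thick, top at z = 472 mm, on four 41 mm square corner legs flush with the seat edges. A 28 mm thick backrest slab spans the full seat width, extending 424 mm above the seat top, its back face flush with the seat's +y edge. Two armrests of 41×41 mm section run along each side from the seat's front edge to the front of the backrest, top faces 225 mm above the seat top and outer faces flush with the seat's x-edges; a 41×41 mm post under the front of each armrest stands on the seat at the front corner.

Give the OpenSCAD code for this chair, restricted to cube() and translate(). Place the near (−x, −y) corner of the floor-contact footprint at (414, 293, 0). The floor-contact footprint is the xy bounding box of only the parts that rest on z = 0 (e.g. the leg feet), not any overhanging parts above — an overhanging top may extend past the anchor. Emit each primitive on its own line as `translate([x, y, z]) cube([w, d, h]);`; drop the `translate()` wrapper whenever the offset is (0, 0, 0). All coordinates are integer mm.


// leg_h = 472 - 40 = 432
// arm post h = 225 - 41 = 184
translate([414, 293, 432]) cube([447, 396, 40]);
translate([414, 293, 0]) cube([41, 41, 432]);
translate([820, 293, 0]) cube([41, 41, 432]);
translate([414, 648, 0]) cube([41, 41, 432]);
translate([820, 648, 0]) cube([41, 41, 432]);
translate([414, 661, 472]) cube([447, 28, 424]);
translate([414, 293, 656]) cube([41, 368, 41]);
translate([820, 293, 656]) cube([41, 368, 41]);
translate([414, 293, 472]) cube([41, 41, 184]);
translate([820, 293, 472]) cube([41, 41, 184]);


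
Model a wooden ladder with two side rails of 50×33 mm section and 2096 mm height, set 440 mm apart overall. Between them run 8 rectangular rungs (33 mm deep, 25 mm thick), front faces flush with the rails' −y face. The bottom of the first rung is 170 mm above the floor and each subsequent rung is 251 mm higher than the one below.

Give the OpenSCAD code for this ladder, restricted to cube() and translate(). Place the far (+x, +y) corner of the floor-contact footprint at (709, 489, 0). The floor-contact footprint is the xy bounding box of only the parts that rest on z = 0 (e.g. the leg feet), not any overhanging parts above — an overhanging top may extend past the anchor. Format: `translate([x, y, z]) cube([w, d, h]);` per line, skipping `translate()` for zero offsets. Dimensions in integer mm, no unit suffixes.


// rung span = 440 - 2*50 = 340
// rung[k] z = 170 + k*251
translate([269, 456, 0]) cube([50, 33, 2096]);
translate([659, 456, 0]) cube([50, 33, 2096]);
translate([319, 456, 170]) cube([340, 33, 25]);
translate([319, 456, 421]) cube([340, 33, 25]);
translate([319, 456, 672]) cube([340, 33, 25]);
translate([319, 456, 923]) cube([340, 33, 25]);
translate([319, 456, 1174]) cube([340, 33, 25]);
translate([319, 456, 1425]) cube([340, 33, 25]);
translate([319, 456, 1676]) cube([340, 33, 25]);
translate([319, 456, 1927]) cube([340, 33, 25]);


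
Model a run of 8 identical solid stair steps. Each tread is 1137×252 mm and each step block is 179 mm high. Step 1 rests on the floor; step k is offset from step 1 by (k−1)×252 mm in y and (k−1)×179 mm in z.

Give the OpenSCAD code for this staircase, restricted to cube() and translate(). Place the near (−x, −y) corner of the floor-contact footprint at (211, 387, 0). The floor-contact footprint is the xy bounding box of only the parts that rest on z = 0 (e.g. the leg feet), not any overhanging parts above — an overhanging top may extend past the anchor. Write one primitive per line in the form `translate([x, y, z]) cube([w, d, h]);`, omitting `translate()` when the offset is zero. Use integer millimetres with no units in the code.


translate([211, 387, 0]) cube([1137, 252, 179]);
translate([211, 639, 179]) cube([1137, 252, 179]);
translate([211, 891, 358]) cube([1137, 252, 179]);
translate([211, 1143, 537]) cube([1137, 252, 179]);
translate([211, 1395, 716]) cube([1137, 252, 179]);
translate([211, 1647, 895]) cube([1137, 252, 179]);
translate([211, 1899, 1074]) cube([1137, 252, 179]);
translate([211, 2151, 1253]) cube([1137, 252, 179]);


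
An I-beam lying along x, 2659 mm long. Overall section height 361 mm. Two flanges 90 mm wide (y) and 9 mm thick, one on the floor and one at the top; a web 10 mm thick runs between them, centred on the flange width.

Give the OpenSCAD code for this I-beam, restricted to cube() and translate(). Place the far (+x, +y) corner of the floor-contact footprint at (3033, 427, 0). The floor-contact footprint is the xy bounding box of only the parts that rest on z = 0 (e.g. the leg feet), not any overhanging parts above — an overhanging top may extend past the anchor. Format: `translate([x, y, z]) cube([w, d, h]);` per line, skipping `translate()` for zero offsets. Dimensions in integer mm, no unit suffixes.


translate([374, 337, 0]) cube([2659, 90, 9]);
translate([374, 377, 9]) cube([2659, 10, 343]);
translate([374, 337, 352]) cube([2659, 90, 9]);


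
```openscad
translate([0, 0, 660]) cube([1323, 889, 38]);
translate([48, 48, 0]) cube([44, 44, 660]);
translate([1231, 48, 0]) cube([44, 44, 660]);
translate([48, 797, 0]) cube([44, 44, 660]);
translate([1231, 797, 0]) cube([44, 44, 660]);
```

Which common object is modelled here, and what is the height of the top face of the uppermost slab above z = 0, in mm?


A table. The table height is 698 mm.

A 1323×889×38 slab sits at z = 660 on four 44 mm square posts — a table. The top surface is at 660 + 38 = 698 mm.


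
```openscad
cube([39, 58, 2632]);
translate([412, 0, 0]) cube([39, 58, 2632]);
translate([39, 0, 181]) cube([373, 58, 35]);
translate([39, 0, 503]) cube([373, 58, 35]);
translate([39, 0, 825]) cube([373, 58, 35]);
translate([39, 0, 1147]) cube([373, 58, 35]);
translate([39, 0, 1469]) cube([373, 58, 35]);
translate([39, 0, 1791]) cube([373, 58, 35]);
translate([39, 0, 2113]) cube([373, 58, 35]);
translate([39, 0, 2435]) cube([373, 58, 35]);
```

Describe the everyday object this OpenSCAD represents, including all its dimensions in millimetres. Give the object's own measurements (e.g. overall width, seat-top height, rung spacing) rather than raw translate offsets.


A straight ladder. Two 39×58 mm vertical rails, 2632 mm tall, stand 451 mm apart (outside-to-outside) with their front faces coplanar on the −y side. 8 rungs, each 58 mm deep and 35 mm tall, span between the inner faces of the rails, front faces flush with the rails. The lowest rung's underside is at z = 181 mm and rungs are spaced 322 mm apart (underside to underside).


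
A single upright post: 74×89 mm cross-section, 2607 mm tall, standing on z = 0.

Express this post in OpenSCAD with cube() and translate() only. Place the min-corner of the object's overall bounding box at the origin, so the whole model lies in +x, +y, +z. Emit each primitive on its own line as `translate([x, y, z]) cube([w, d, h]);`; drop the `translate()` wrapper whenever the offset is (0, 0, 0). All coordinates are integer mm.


cube([74, 89, 2607]);


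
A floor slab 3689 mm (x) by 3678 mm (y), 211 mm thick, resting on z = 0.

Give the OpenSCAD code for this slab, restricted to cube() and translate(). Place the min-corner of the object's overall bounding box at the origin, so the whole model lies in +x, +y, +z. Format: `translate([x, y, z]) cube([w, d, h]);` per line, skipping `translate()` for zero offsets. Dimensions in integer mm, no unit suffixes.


cube([3689, 3678, 211]);


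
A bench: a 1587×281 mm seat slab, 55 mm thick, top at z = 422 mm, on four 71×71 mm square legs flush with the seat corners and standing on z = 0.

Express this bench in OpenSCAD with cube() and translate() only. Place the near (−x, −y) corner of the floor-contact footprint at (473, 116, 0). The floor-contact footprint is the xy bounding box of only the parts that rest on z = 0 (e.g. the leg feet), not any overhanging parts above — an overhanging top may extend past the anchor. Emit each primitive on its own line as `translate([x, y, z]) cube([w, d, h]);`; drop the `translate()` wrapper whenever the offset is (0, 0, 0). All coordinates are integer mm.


translate([473, 116, 367]) cube([1587, 281, 55]);
translate([473, 116, 0]) cube([71, 71, 367]);
translate([473, 326, 0]) cube([71, 71, 367]);
translate([1989, 116, 0]) cube([71, 71, 367]);
translate([1989, 326, 0]) cube([71, 71, 367]);


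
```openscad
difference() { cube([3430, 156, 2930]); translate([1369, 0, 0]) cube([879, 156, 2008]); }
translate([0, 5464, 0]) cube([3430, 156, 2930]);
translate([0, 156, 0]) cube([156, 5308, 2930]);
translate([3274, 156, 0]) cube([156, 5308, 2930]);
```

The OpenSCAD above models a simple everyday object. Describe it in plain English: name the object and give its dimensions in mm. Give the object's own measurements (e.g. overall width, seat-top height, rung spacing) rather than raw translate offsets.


A single room: four walls, each 2930 mm tall and 156 mm thick, enclosing an outside footprint 3430×5620 mm (x × y), no floor or roof. The front and back walls (−y and +y sides) run the full x-width; the side walls fit between their inner faces. A door opening 879 mm wide and 2008 mm tall is cut through the front wall from the floor up, its −x edge 1369 mm from the wall's −x end.


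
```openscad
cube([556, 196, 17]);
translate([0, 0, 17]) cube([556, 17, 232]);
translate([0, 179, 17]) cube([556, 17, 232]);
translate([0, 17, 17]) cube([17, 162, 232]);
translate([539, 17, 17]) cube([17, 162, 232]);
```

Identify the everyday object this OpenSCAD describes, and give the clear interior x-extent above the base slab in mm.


An open box. The internal width is 522 mm.

A 556×196 base slab with four walls standing on it — an open box. The base is 556 mm wide and the walls are 17 mm thick, so the internal width is 556 − 2 × 17 = 522 mm.


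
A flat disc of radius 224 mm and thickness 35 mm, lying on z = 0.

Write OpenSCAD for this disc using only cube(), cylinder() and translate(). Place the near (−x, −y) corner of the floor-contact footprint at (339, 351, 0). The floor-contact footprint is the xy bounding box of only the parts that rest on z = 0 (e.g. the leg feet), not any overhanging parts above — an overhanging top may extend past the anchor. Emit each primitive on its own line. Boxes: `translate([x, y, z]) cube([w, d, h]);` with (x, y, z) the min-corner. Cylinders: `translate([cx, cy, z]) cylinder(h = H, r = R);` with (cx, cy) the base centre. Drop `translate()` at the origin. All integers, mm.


translate([563, 575, 0]) cylinder(h = 35, r = 224);


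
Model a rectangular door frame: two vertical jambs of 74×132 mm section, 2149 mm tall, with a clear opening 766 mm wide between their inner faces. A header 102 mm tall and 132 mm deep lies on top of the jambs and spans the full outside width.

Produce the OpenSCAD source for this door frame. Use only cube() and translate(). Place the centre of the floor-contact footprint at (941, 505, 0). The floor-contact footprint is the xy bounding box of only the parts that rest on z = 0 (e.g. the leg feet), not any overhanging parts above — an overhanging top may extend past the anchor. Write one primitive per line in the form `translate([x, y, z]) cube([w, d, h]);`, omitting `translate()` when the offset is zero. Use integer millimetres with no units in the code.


translate([484, 439, 0]) cube([74, 132, 2149]);
translate([1324, 439, 0]) cube([74, 132, 2149]);
translate([484, 439, 2149]) cube([914, 132, 102]);


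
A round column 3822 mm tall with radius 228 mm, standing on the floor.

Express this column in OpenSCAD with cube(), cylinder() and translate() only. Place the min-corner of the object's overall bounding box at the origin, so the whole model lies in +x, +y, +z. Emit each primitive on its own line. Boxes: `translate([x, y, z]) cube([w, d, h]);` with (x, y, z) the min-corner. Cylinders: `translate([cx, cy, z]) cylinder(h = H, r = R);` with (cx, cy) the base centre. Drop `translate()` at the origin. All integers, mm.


translate([228, 228, 0]) cylinder(h = 3822, r = 228);


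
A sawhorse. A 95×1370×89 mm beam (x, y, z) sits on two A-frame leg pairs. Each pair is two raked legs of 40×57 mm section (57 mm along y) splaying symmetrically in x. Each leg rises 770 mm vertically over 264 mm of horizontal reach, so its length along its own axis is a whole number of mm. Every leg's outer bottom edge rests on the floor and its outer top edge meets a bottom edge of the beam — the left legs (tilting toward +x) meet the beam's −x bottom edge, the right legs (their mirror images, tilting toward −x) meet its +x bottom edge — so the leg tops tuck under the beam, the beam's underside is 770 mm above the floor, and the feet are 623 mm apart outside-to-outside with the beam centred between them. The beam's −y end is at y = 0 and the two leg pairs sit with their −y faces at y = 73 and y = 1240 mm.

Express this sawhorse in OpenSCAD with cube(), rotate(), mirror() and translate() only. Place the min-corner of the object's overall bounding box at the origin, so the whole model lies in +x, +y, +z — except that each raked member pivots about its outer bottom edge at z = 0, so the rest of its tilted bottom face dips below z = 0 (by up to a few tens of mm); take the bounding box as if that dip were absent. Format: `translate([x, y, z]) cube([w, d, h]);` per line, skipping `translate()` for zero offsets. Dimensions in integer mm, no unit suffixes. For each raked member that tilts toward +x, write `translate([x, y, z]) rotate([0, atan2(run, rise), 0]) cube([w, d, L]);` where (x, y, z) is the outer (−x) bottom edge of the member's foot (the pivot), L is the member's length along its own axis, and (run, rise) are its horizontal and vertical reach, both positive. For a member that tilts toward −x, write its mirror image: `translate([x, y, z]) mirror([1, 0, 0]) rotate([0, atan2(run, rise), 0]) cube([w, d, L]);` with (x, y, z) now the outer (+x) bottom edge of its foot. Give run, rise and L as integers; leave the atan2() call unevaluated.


translate([264, 0, 770]) cube([95, 1370, 89]);
translate([0, 73, 0]) rotate([0, atan2(264, 770), 0]) cube([40, 57, 814]);
translate([623, 73, 0]) mirror([1, 0, 0]) rotate([0, atan2(264, 770), 0]) cube([40, 57, 814]);
translate([0, 1240, 0]) rotate([0, atan2(264, 770), 0]) cube([40, 57, 814]);
translate([623, 1240, 0]) mirror([1, 0, 0]) rotate([0, atan2(264, 770), 0]) cube([40, 57, 814]);


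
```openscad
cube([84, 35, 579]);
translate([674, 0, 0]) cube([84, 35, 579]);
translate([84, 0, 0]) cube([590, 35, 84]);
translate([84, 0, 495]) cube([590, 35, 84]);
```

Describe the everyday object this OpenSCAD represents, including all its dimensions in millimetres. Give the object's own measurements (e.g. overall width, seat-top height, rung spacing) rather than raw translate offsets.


A rectangular picture frame lying in the x–z plane (depth along y). The opening is 590 mm wide (x) by 411 mm tall (z), surrounded by a border 84 mm wide on all four sides. The frame is 35 mm deep and is made of two full-height vertical stiles with two horizontal rails fitted between them.


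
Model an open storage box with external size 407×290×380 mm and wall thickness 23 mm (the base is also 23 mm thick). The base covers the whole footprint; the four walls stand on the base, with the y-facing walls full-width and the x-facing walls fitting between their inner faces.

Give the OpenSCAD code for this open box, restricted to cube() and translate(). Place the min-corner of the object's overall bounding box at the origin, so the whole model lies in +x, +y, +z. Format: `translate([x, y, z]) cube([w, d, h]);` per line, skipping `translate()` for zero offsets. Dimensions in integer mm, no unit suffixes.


cube([407, 290, 23]);
translate([0, 0, 23]) cube([407, 23, 357]);
translate([0, 267, 23]) cube([407, 23, 357]);
translate([0, 23, 23]) cube([23, 244, 357]);
translate([384, 23, 23]) cube([23, 244, 357]);


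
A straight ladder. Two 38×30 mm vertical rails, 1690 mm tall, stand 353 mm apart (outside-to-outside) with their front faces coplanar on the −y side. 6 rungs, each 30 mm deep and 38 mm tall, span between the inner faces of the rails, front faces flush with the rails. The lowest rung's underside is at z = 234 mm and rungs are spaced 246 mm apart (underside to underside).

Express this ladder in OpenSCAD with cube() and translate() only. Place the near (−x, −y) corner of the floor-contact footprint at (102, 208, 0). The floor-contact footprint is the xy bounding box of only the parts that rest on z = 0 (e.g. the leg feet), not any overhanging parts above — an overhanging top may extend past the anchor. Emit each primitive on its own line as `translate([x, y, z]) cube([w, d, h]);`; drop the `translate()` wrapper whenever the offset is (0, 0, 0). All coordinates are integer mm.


translate([102, 208, 0]) cube([38, 30, 1690]);
translate([417, 208, 0]) cube([38, 30, 1690]);
translate([140, 208, 234]) cube([277, 30, 38]);
translate([140, 208, 480]) cube([277, 30, 38]);
translate([140, 208, 726]) cube([277, 30, 38]);
translate([140, 208, 972]) cube([277, 30, 38]);
translate([140, 208, 1218]) cube([277, 30, 38]);
translate([140, 208, 1464]) cube([277, 30, 38]);


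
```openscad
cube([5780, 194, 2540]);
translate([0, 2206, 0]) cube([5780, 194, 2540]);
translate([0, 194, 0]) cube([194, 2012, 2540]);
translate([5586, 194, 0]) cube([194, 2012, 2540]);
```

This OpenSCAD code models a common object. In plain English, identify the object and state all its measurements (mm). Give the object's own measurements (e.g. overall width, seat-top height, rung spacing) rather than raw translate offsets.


The wall frame of a small rectangular building: four walls, each 2540 mm tall and 194 mm thick, enclosing a footprint 5780 mm (x) by 2400 mm (y) outside-to-outside, with no floor or roof. The front and back walls (the −y and +y sides) span the full width; the two side walls fit between them.


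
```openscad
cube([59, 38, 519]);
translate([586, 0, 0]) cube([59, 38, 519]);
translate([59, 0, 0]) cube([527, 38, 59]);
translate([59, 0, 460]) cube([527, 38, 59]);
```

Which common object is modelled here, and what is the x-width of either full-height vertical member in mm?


A picture frame. The border width is 59 mm.

Four thin pieces enclosing a rectangular opening — a picture frame. The two full-height stiles are 519 mm tall; the top rail sits at z = 460 and is 59 mm tall, so the border above the opening is 519 − 460 = 59 mm, matching the stile x-width.


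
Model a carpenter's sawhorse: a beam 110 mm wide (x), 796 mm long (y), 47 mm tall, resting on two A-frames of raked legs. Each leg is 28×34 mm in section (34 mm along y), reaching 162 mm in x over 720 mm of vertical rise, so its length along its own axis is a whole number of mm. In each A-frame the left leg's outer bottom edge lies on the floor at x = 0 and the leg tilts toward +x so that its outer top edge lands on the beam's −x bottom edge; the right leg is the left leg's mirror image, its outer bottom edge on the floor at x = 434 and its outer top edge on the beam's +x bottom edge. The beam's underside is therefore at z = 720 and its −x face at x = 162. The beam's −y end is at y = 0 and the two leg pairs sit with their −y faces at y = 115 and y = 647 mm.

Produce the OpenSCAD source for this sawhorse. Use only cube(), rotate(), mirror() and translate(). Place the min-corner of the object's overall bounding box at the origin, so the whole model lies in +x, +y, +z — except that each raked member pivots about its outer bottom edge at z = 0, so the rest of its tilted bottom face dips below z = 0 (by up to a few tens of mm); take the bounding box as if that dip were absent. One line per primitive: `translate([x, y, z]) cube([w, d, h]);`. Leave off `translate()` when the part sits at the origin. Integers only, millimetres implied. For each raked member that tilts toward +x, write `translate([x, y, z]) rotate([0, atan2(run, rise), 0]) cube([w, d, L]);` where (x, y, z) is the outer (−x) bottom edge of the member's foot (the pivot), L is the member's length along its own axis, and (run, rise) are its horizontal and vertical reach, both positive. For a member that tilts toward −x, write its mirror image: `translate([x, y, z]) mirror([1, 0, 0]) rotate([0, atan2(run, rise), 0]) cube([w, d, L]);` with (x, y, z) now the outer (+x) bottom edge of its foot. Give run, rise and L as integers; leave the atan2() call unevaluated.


translate([162, 0, 720]) cube([110, 796, 47]);
translate([0, 115, 0]) rotate([0, atan2(162, 720), 0]) cube([28, 34, 738]);
translate([434, 115, 0]) mirror([1, 0, 0]) rotate([0, atan2(162, 720), 0]) cube([28, 34, 738]);
translate([0, 647, 0]) rotate([0, atan2(162, 720), 0]) cube([28, 34, 738]);
translate([434, 647, 0]) mirror([1, 0, 0]) rotate([0, atan2(162, 720), 0]) cube([28, 34, 738]);
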